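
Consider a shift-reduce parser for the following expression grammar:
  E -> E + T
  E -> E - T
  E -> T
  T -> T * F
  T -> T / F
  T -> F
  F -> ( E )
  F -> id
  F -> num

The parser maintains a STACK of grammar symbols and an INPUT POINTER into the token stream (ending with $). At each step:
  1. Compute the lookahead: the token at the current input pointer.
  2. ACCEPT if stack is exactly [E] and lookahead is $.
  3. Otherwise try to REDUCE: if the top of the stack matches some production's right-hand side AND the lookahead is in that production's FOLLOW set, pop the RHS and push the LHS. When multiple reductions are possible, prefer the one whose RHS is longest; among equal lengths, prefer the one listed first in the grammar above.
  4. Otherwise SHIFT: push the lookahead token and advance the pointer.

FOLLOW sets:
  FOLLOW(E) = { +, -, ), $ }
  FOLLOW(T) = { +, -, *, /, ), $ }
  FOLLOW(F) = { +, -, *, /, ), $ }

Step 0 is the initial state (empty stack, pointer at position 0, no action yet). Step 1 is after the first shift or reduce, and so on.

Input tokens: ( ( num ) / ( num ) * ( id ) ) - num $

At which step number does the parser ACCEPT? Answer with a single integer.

Step 1: shift (. Stack=[(] ptr=1 lookahead=( remaining=[( num ) / ( num ) * ( id ) ) - num $]
Step 2: shift (. Stack=[( (] ptr=2 lookahead=num remaining=[num ) / ( num ) * ( id ) ) - num $]
Step 3: shift num. Stack=[( ( num] ptr=3 lookahead=) remaining=[) / ( num ) * ( id ) ) - num $]
Step 4: reduce F->num. Stack=[( ( F] ptr=3 lookahead=) remaining=[) / ( num ) * ( id ) ) - num $]
Step 5: reduce T->F. Stack=[( ( T] ptr=3 lookahead=) remaining=[) / ( num ) * ( id ) ) - num $]
Step 6: reduce E->T. Stack=[( ( E] ptr=3 lookahead=) remaining=[) / ( num ) * ( id ) ) - num $]
Step 7: shift ). Stack=[( ( E )] ptr=4 lookahead=/ remaining=[/ ( num ) * ( id ) ) - num $]
Step 8: reduce F->( E ). Stack=[( F] ptr=4 lookahead=/ remaining=[/ ( num ) * ( id ) ) - num $]
Step 9: reduce T->F. Stack=[( T] ptr=4 lookahead=/ remaining=[/ ( num ) * ( id ) ) - num $]
Step 10: shift /. Stack=[( T /] ptr=5 lookahead=( remaining=[( num ) * ( id ) ) - num $]
Step 11: shift (. Stack=[( T / (] ptr=6 lookahead=num remaining=[num ) * ( id ) ) - num $]
Step 12: shift num. Stack=[( T / ( num] ptr=7 lookahead=) remaining=[) * ( id ) ) - num $]
Step 13: reduce F->num. Stack=[( T / ( F] ptr=7 lookahead=) remaining=[) * ( id ) ) - num $]
Step 14: reduce T->F. Stack=[( T / ( T] ptr=7 lookahead=) remaining=[) * ( id ) ) - num $]
Step 15: reduce E->T. Stack=[( T / ( E] ptr=7 lookahead=) remaining=[) * ( id ) ) - num $]
Step 16: shift ). Stack=[( T / ( E )] ptr=8 lookahead=* remaining=[* ( id ) ) - num $]
Step 17: reduce F->( E ). Stack=[( T / F] ptr=8 lookahead=* remaining=[* ( id ) ) - num $]
Step 18: reduce T->T / F. Stack=[( T] ptr=8 lookahead=* remaining=[* ( id ) ) - num $]
Step 19: shift *. Stack=[( T *] ptr=9 lookahead=( remaining=[( id ) ) - num $]
Step 20: shift (. Stack=[( T * (] ptr=10 lookahead=id remaining=[id ) ) - num $]
Step 21: shift id. Stack=[( T * ( id] ptr=11 lookahead=) remaining=[) ) - num $]
Step 22: reduce F->id. Stack=[( T * ( F] ptr=11 lookahead=) remaining=[) ) - num $]
Step 23: reduce T->F. Stack=[( T * ( T] ptr=11 lookahead=) remaining=[) ) - num $]
Step 24: reduce E->T. Stack=[( T * ( E] ptr=11 lookahead=) remaining=[) ) - num $]
Step 25: shift ). Stack=[( T * ( E )] ptr=12 lookahead=) remaining=[) - num $]
Step 26: reduce F->( E ). Stack=[( T * F] ptr=12 lookahead=) remaining=[) - num $]
Step 27: reduce T->T * F. Stack=[( T] ptr=12 lookahead=) remaining=[) - num $]
Step 28: reduce E->T. Stack=[( E] ptr=12 lookahead=) remaining=[) - num $]
Step 29: shift ). Stack=[( E )] ptr=13 lookahead=- remaining=[- num $]
Step 30: reduce F->( E ). Stack=[F] ptr=13 lookahead=- remaining=[- num $]
Step 31: reduce T->F. Stack=[T] ptr=13 lookahead=- remaining=[- num $]
Step 32: reduce E->T. Stack=[E] ptr=13 lookahead=- remaining=[- num $]
Step 33: shift -. Stack=[E -] ptr=14 lookahead=num remaining=[num $]
Step 34: shift num. Stack=[E - num] ptr=15 lookahead=$ remaining=[$]
Step 35: reduce F->num. Stack=[E - F] ptr=15 lookahead=$ remaining=[$]
Step 36: reduce T->F. Stack=[E - T] ptr=15 lookahead=$ remaining=[$]
Step 37: reduce E->E - T. Stack=[E] ptr=15 lookahead=$ remaining=[$]
Step 38: accept. Stack=[E] ptr=15 lookahead=$ remaining=[$]

Answer: 38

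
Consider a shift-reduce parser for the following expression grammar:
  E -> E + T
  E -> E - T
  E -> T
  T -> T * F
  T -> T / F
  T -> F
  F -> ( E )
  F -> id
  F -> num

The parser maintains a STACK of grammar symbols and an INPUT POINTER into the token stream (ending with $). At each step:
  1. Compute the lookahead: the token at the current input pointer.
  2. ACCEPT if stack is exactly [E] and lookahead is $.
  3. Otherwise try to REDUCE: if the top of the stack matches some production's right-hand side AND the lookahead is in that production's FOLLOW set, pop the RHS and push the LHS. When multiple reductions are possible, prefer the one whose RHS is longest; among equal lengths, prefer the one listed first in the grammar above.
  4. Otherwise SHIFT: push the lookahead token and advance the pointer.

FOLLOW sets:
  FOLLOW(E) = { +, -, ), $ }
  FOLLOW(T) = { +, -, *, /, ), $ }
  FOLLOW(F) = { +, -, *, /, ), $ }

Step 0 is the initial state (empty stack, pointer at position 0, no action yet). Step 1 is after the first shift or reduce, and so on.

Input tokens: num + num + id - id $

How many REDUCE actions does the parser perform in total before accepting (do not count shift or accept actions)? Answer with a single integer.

Step 1: shift num. Stack=[num] ptr=1 lookahead=+ remaining=[+ num + id - id $]
Step 2: reduce F->num. Stack=[F] ptr=1 lookahead=+ remaining=[+ num + id - id $]
Step 3: reduce T->F. Stack=[T] ptr=1 lookahead=+ remaining=[+ num + id - id $]
Step 4: reduce E->T. Stack=[E] ptr=1 lookahead=+ remaining=[+ num + id - id $]
Step 5: shift +. Stack=[E +] ptr=2 lookahead=num remaining=[num + id - id $]
Step 6: shift num. Stack=[E + num] ptr=3 lookahead=+ remaining=[+ id - id $]
Step 7: reduce F->num. Stack=[E + F] ptr=3 lookahead=+ remaining=[+ id - id $]
Step 8: reduce T->F. Stack=[E + T] ptr=3 lookahead=+ remaining=[+ id - id $]
Step 9: reduce E->E + T. Stack=[E] ptr=3 lookahead=+ remaining=[+ id - id $]
Step 10: shift +. Stack=[E +] ptr=4 lookahead=id remaining=[id - id $]
Step 11: shift id. Stack=[E + id] ptr=5 lookahead=- remaining=[- id $]
Step 12: reduce F->id. Stack=[E + F] ptr=5 lookahead=- remaining=[- id $]
Step 13: reduce T->F. Stack=[E + T] ptr=5 lookahead=- remaining=[- id $]
Step 14: reduce E->E + T. Stack=[E] ptr=5 lookahead=- remaining=[- id $]
Step 15: shift -. Stack=[E -] ptr=6 lookahead=id remaining=[id $]
Step 16: shift id. Stack=[E - id] ptr=7 lookahead=$ remaining=[$]
Step 17: reduce F->id. Stack=[E - F] ptr=7 lookahead=$ remaining=[$]
Step 18: reduce T->F. Stack=[E - T] ptr=7 lookahead=$ remaining=[$]
Step 19: reduce E->E - T. Stack=[E] ptr=7 lookahead=$ remaining=[$]
Step 20: accept. Stack=[E] ptr=7 lookahead=$ remaining=[$]

Answer: 12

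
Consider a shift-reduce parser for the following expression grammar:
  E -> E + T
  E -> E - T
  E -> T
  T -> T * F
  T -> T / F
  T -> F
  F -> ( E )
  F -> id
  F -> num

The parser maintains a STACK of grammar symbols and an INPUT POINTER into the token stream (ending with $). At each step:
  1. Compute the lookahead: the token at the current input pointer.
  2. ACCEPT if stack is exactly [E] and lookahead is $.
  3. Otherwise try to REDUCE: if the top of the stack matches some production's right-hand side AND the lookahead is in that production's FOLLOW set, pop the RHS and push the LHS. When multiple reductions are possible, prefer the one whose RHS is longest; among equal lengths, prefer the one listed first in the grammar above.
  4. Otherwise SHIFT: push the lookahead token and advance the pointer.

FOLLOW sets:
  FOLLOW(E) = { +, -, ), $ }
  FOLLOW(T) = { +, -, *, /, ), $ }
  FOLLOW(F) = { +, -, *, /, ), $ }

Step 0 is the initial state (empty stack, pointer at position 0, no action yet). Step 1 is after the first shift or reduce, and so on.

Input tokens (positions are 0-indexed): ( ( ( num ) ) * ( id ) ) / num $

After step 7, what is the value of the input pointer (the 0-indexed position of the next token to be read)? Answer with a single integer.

Answer: 4

Derivation:
Step 1: shift (. Stack=[(] ptr=1 lookahead=( remaining=[( ( num ) ) * ( id ) ) / num $]
Step 2: shift (. Stack=[( (] ptr=2 lookahead=( remaining=[( num ) ) * ( id ) ) / num $]
Step 3: shift (. Stack=[( ( (] ptr=3 lookahead=num remaining=[num ) ) * ( id ) ) / num $]
Step 4: shift num. Stack=[( ( ( num] ptr=4 lookahead=) remaining=[) ) * ( id ) ) / num $]
Step 5: reduce F->num. Stack=[( ( ( F] ptr=4 lookahead=) remaining=[) ) * ( id ) ) / num $]
Step 6: reduce T->F. Stack=[( ( ( T] ptr=4 lookahead=) remaining=[) ) * ( id ) ) / num $]
Step 7: reduce E->T. Stack=[( ( ( E] ptr=4 lookahead=) remaining=[) ) * ( id ) ) / num $]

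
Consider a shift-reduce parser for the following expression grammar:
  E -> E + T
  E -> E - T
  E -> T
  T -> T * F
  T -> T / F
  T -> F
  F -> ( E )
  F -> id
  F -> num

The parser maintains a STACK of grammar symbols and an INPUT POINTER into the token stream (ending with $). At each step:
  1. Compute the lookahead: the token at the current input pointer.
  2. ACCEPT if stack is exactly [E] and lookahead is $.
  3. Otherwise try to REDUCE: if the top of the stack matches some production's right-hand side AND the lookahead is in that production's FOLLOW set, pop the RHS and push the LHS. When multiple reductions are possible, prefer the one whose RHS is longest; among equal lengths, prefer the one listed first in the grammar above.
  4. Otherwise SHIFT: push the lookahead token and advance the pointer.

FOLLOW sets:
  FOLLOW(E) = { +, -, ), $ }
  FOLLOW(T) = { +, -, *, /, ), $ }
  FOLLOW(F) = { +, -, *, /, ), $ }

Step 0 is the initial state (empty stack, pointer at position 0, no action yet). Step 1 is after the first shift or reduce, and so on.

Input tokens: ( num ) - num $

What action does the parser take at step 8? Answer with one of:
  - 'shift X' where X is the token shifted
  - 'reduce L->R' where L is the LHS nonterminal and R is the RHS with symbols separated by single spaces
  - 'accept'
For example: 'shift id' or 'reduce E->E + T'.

Answer: reduce T->F

Derivation:
Step 1: shift (. Stack=[(] ptr=1 lookahead=num remaining=[num ) - num $]
Step 2: shift num. Stack=[( num] ptr=2 lookahead=) remaining=[) - num $]
Step 3: reduce F->num. Stack=[( F] ptr=2 lookahead=) remaining=[) - num $]
Step 4: reduce T->F. Stack=[( T] ptr=2 lookahead=) remaining=[) - num $]
Step 5: reduce E->T. Stack=[( E] ptr=2 lookahead=) remaining=[) - num $]
Step 6: shift ). Stack=[( E )] ptr=3 lookahead=- remaining=[- num $]
Step 7: reduce F->( E ). Stack=[F] ptr=3 lookahead=- remaining=[- num $]
Step 8: reduce T->F. Stack=[T] ptr=3 lookahead=- remaining=[- num $]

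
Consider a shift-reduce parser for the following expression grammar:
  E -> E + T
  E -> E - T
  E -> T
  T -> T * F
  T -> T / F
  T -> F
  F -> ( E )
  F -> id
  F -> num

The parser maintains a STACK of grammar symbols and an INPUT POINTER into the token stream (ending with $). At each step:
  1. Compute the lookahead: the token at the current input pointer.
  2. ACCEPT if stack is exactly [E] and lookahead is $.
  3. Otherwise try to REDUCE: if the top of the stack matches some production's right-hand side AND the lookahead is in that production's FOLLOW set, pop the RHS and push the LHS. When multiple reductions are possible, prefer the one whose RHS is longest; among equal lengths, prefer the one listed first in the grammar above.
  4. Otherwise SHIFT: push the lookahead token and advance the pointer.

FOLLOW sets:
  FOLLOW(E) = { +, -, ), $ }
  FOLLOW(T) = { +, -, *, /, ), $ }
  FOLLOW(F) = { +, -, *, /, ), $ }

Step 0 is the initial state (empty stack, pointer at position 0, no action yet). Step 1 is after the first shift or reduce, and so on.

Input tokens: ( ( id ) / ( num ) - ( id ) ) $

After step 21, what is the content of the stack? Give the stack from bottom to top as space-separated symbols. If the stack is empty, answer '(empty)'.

Step 1: shift (. Stack=[(] ptr=1 lookahead=( remaining=[( id ) / ( num ) - ( id ) ) $]
Step 2: shift (. Stack=[( (] ptr=2 lookahead=id remaining=[id ) / ( num ) - ( id ) ) $]
Step 3: shift id. Stack=[( ( id] ptr=3 lookahead=) remaining=[) / ( num ) - ( id ) ) $]
Step 4: reduce F->id. Stack=[( ( F] ptr=3 lookahead=) remaining=[) / ( num ) - ( id ) ) $]
Step 5: reduce T->F. Stack=[( ( T] ptr=3 lookahead=) remaining=[) / ( num ) - ( id ) ) $]
Step 6: reduce E->T. Stack=[( ( E] ptr=3 lookahead=) remaining=[) / ( num ) - ( id ) ) $]
Step 7: shift ). Stack=[( ( E )] ptr=4 lookahead=/ remaining=[/ ( num ) - ( id ) ) $]
Step 8: reduce F->( E ). Stack=[( F] ptr=4 lookahead=/ remaining=[/ ( num ) - ( id ) ) $]
Step 9: reduce T->F. Stack=[( T] ptr=4 lookahead=/ remaining=[/ ( num ) - ( id ) ) $]
Step 10: shift /. Stack=[( T /] ptr=5 lookahead=( remaining=[( num ) - ( id ) ) $]
Step 11: shift (. Stack=[( T / (] ptr=6 lookahead=num remaining=[num ) - ( id ) ) $]
Step 12: shift num. Stack=[( T / ( num] ptr=7 lookahead=) remaining=[) - ( id ) ) $]
Step 13: reduce F->num. Stack=[( T / ( F] ptr=7 lookahead=) remaining=[) - ( id ) ) $]
Step 14: reduce T->F. Stack=[( T / ( T] ptr=7 lookahead=) remaining=[) - ( id ) ) $]
Step 15: reduce E->T. Stack=[( T / ( E] ptr=7 lookahead=) remaining=[) - ( id ) ) $]
Step 16: shift ). Stack=[( T / ( E )] ptr=8 lookahead=- remaining=[- ( id ) ) $]
Step 17: reduce F->( E ). Stack=[( T / F] ptr=8 lookahead=- remaining=[- ( id ) ) $]
Step 18: reduce T->T / F. Stack=[( T] ptr=8 lookahead=- remaining=[- ( id ) ) $]
Step 19: reduce E->T. Stack=[( E] ptr=8 lookahead=- remaining=[- ( id ) ) $]
Step 20: shift -. Stack=[( E -] ptr=9 lookahead=( remaining=[( id ) ) $]
Step 21: shift (. Stack=[( E - (] ptr=10 lookahead=id remaining=[id ) ) $]

Answer: ( E - (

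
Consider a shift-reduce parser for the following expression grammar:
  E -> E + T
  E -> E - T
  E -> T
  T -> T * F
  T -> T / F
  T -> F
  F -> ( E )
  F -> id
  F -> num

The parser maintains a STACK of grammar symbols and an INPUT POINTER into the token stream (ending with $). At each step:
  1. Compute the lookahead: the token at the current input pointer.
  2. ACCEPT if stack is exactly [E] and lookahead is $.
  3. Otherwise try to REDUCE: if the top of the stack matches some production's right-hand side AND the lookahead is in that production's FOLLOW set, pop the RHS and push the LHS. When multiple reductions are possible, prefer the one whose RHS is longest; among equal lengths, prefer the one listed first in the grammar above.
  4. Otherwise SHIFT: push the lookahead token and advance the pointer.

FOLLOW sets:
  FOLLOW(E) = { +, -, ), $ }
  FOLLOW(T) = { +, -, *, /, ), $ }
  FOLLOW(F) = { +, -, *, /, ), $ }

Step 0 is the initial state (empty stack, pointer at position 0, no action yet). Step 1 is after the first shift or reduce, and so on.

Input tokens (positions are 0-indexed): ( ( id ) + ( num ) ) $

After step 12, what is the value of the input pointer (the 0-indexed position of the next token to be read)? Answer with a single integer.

Answer: 6

Derivation:
Step 1: shift (. Stack=[(] ptr=1 lookahead=( remaining=[( id ) + ( num ) ) $]
Step 2: shift (. Stack=[( (] ptr=2 lookahead=id remaining=[id ) + ( num ) ) $]
Step 3: shift id. Stack=[( ( id] ptr=3 lookahead=) remaining=[) + ( num ) ) $]
Step 4: reduce F->id. Stack=[( ( F] ptr=3 lookahead=) remaining=[) + ( num ) ) $]
Step 5: reduce T->F. Stack=[( ( T] ptr=3 lookahead=) remaining=[) + ( num ) ) $]
Step 6: reduce E->T. Stack=[( ( E] ptr=3 lookahead=) remaining=[) + ( num ) ) $]
Step 7: shift ). Stack=[( ( E )] ptr=4 lookahead=+ remaining=[+ ( num ) ) $]
Step 8: reduce F->( E ). Stack=[( F] ptr=4 lookahead=+ remaining=[+ ( num ) ) $]
Step 9: reduce T->F. Stack=[( T] ptr=4 lookahead=+ remaining=[+ ( num ) ) $]
Step 10: reduce E->T. Stack=[( E] ptr=4 lookahead=+ remaining=[+ ( num ) ) $]
Step 11: shift +. Stack=[( E +] ptr=5 lookahead=( remaining=[( num ) ) $]
Step 12: shift (. Stack=[( E + (] ptr=6 lookahead=num remaining=[num ) ) $]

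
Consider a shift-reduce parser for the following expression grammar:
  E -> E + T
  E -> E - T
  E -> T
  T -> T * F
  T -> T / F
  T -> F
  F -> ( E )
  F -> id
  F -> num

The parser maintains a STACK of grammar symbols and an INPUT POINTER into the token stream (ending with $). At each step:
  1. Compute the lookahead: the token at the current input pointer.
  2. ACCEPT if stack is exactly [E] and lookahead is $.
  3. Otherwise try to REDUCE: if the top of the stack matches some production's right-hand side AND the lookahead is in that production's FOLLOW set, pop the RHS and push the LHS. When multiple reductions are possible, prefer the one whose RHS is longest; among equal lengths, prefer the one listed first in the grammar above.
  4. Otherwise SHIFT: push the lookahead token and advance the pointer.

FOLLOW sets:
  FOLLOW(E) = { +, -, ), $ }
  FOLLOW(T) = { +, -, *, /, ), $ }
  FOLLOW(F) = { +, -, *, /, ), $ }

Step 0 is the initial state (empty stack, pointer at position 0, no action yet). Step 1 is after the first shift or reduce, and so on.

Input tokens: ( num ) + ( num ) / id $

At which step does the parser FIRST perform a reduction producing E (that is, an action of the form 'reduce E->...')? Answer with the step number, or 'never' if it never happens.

Answer: 5

Derivation:
Step 1: shift (. Stack=[(] ptr=1 lookahead=num remaining=[num ) + ( num ) / id $]
Step 2: shift num. Stack=[( num] ptr=2 lookahead=) remaining=[) + ( num ) / id $]
Step 3: reduce F->num. Stack=[( F] ptr=2 lookahead=) remaining=[) + ( num ) / id $]
Step 4: reduce T->F. Stack=[( T] ptr=2 lookahead=) remaining=[) + ( num ) / id $]
Step 5: reduce E->T. Stack=[( E] ptr=2 lookahead=) remaining=[) + ( num ) / id $]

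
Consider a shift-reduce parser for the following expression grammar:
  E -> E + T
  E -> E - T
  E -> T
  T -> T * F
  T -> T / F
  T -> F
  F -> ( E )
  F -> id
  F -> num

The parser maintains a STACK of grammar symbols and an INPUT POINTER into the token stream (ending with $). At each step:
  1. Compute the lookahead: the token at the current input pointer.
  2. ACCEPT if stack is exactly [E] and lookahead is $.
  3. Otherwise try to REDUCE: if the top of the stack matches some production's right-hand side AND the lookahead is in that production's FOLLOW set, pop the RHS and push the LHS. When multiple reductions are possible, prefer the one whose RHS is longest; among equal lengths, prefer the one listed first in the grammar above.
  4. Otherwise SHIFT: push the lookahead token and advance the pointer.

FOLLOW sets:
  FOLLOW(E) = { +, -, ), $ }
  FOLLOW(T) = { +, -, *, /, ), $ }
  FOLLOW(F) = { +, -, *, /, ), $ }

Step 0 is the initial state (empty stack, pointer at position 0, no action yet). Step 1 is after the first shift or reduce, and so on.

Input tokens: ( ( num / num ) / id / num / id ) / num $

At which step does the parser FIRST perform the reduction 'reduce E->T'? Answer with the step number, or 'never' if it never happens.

Answer: 10

Derivation:
Step 1: shift (. Stack=[(] ptr=1 lookahead=( remaining=[( num / num ) / id / num / id ) / num $]
Step 2: shift (. Stack=[( (] ptr=2 lookahead=num remaining=[num / num ) / id / num / id ) / num $]
Step 3: shift num. Stack=[( ( num] ptr=3 lookahead=/ remaining=[/ num ) / id / num / id ) / num $]
Step 4: reduce F->num. Stack=[( ( F] ptr=3 lookahead=/ remaining=[/ num ) / id / num / id ) / num $]
Step 5: reduce T->F. Stack=[( ( T] ptr=3 lookahead=/ remaining=[/ num ) / id / num / id ) / num $]
Step 6: shift /. Stack=[( ( T /] ptr=4 lookahead=num remaining=[num ) / id / num / id ) / num $]
Step 7: shift num. Stack=[( ( T / num] ptr=5 lookahead=) remaining=[) / id / num / id ) / num $]
Step 8: reduce F->num. Stack=[( ( T / F] ptr=5 lookahead=) remaining=[) / id / num / id ) / num $]
Step 9: reduce T->T / F. Stack=[( ( T] ptr=5 lookahead=) remaining=[) / id / num / id ) / num $]
Step 10: reduce E->T. Stack=[( ( E] ptr=5 lookahead=) remaining=[) / id / num / id ) / num $]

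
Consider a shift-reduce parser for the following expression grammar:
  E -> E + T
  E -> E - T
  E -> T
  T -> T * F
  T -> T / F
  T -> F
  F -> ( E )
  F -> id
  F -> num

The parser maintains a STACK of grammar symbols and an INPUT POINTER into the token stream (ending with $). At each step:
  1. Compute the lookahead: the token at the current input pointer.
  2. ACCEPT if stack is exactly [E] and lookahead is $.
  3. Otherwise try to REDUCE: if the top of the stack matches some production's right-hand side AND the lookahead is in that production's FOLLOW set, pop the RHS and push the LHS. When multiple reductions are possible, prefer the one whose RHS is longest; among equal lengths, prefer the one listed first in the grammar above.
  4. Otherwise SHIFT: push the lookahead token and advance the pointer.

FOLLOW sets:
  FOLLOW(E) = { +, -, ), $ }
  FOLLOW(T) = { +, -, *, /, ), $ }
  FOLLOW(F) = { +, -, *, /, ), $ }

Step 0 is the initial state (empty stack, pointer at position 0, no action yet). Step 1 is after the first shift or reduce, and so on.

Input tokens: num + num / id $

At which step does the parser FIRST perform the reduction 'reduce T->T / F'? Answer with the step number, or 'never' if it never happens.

Answer: 12

Derivation:
Step 1: shift num. Stack=[num] ptr=1 lookahead=+ remaining=[+ num / id $]
Step 2: reduce F->num. Stack=[F] ptr=1 lookahead=+ remaining=[+ num / id $]
Step 3: reduce T->F. Stack=[T] ptr=1 lookahead=+ remaining=[+ num / id $]
Step 4: reduce E->T. Stack=[E] ptr=1 lookahead=+ remaining=[+ num / id $]
Step 5: shift +. Stack=[E +] ptr=2 lookahead=num remaining=[num / id $]
Step 6: shift num. Stack=[E + num] ptr=3 lookahead=/ remaining=[/ id $]
Step 7: reduce F->num. Stack=[E + F] ptr=3 lookahead=/ remaining=[/ id $]
Step 8: reduce T->F. Stack=[E + T] ptr=3 lookahead=/ remaining=[/ id $]
Step 9: shift /. Stack=[E + T /] ptr=4 lookahead=id remaining=[id $]
Step 10: shift id. Stack=[E + T / id] ptr=5 lookahead=$ remaining=[$]
Step 11: reduce F->id. Stack=[E + T / F] ptr=5 lookahead=$ remaining=[$]
Step 12: reduce T->T / F. Stack=[E + T] ptr=5 lookahead=$ remaining=[$]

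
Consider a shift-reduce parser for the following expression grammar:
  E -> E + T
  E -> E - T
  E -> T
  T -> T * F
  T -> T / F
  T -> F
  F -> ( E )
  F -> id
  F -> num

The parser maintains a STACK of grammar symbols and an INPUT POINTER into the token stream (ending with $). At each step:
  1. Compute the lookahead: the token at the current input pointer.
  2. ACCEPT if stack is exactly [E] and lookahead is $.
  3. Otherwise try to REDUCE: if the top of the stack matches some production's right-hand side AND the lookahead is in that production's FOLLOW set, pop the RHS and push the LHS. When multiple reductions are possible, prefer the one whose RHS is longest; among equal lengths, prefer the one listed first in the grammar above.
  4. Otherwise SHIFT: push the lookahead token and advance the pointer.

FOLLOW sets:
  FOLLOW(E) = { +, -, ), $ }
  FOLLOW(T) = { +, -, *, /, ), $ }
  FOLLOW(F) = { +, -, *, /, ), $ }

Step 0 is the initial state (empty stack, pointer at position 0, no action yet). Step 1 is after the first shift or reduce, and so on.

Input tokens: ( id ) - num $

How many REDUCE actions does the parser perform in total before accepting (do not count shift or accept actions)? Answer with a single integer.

Step 1: shift (. Stack=[(] ptr=1 lookahead=id remaining=[id ) - num $]
Step 2: shift id. Stack=[( id] ptr=2 lookahead=) remaining=[) - num $]
Step 3: reduce F->id. Stack=[( F] ptr=2 lookahead=) remaining=[) - num $]
Step 4: reduce T->F. Stack=[( T] ptr=2 lookahead=) remaining=[) - num $]
Step 5: reduce E->T. Stack=[( E] ptr=2 lookahead=) remaining=[) - num $]
Step 6: shift ). Stack=[( E )] ptr=3 lookahead=- remaining=[- num $]
Step 7: reduce F->( E ). Stack=[F] ptr=3 lookahead=- remaining=[- num $]
Step 8: reduce T->F. Stack=[T] ptr=3 lookahead=- remaining=[- num $]
Step 9: reduce E->T. Stack=[E] ptr=3 lookahead=- remaining=[- num $]
Step 10: shift -. Stack=[E -] ptr=4 lookahead=num remaining=[num $]
Step 11: shift num. Stack=[E - num] ptr=5 lookahead=$ remaining=[$]
Step 12: reduce F->num. Stack=[E - F] ptr=5 lookahead=$ remaining=[$]
Step 13: reduce T->F. Stack=[E - T] ptr=5 lookahead=$ remaining=[$]
Step 14: reduce E->E - T. Stack=[E] ptr=5 lookahead=$ remaining=[$]
Step 15: accept. Stack=[E] ptr=5 lookahead=$ remaining=[$]

Answer: 9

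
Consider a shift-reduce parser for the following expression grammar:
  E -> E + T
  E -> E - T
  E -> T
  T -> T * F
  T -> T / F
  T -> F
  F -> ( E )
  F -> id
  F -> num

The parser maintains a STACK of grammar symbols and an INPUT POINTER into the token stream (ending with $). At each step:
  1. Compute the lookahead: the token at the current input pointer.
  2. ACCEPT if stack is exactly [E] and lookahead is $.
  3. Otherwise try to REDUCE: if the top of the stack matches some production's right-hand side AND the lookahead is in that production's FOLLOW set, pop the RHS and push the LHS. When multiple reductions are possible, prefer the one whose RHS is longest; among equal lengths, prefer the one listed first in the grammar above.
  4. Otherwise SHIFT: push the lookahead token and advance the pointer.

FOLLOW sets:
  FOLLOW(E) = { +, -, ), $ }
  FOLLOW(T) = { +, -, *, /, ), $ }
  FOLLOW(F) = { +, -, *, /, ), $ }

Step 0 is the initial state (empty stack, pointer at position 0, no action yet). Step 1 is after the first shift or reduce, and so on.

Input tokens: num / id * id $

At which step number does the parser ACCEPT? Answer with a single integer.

Answer: 13

Derivation:
Step 1: shift num. Stack=[num] ptr=1 lookahead=/ remaining=[/ id * id $]
Step 2: reduce F->num. Stack=[F] ptr=1 lookahead=/ remaining=[/ id * id $]
Step 3: reduce T->F. Stack=[T] ptr=1 lookahead=/ remaining=[/ id * id $]
Step 4: shift /. Stack=[T /] ptr=2 lookahead=id remaining=[id * id $]
Step 5: shift id. Stack=[T / id] ptr=3 lookahead=* remaining=[* id $]
Step 6: reduce F->id. Stack=[T / F] ptr=3 lookahead=* remaining=[* id $]
Step 7: reduce T->T / F. Stack=[T] ptr=3 lookahead=* remaining=[* id $]
Step 8: shift *. Stack=[T *] ptr=4 lookahead=id remaining=[id $]
Step 9: shift id. Stack=[T * id] ptr=5 lookahead=$ remaining=[$]
Step 10: reduce F->id. Stack=[T * F] ptr=5 lookahead=$ remaining=[$]
Step 11: reduce T->T * F. Stack=[T] ptr=5 lookahead=$ remaining=[$]
Step 12: reduce E->T. Stack=[E] ptr=5 lookahead=$ remaining=[$]
Step 13: accept. Stack=[E] ptr=5 lookahead=$ remaining=[$]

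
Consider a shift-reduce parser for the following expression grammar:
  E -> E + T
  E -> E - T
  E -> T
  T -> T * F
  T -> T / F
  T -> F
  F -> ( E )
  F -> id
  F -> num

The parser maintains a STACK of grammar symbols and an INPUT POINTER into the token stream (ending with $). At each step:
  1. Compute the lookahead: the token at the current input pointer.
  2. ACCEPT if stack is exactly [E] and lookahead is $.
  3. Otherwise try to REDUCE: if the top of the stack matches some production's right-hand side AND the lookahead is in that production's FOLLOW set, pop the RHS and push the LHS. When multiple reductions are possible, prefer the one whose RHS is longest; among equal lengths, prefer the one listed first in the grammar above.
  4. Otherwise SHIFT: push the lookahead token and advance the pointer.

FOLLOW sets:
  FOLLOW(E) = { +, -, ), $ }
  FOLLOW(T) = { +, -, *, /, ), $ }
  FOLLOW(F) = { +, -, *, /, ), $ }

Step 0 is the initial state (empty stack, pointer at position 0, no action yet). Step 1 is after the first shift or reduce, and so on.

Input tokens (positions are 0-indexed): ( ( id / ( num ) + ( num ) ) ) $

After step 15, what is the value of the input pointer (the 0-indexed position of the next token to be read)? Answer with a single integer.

Answer: 7

Derivation:
Step 1: shift (. Stack=[(] ptr=1 lookahead=( remaining=[( id / ( num ) + ( num ) ) ) $]
Step 2: shift (. Stack=[( (] ptr=2 lookahead=id remaining=[id / ( num ) + ( num ) ) ) $]
Step 3: shift id. Stack=[( ( id] ptr=3 lookahead=/ remaining=[/ ( num ) + ( num ) ) ) $]
Step 4: reduce F->id. Stack=[( ( F] ptr=3 lookahead=/ remaining=[/ ( num ) + ( num ) ) ) $]
Step 5: reduce T->F. Stack=[( ( T] ptr=3 lookahead=/ remaining=[/ ( num ) + ( num ) ) ) $]
Step 6: shift /. Stack=[( ( T /] ptr=4 lookahead=( remaining=[( num ) + ( num ) ) ) $]
Step 7: shift (. Stack=[( ( T / (] ptr=5 lookahead=num remaining=[num ) + ( num ) ) ) $]
Step 8: shift num. Stack=[( ( T / ( num] ptr=6 lookahead=) remaining=[) + ( num ) ) ) $]
Step 9: reduce F->num. Stack=[( ( T / ( F] ptr=6 lookahead=) remaining=[) + ( num ) ) ) $]
Step 10: reduce T->F. Stack=[( ( T / ( T] ptr=6 lookahead=) remaining=[) + ( num ) ) ) $]
Step 11: reduce E->T. Stack=[( ( T / ( E] ptr=6 lookahead=) remaining=[) + ( num ) ) ) $]
Step 12: shift ). Stack=[( ( T / ( E )] ptr=7 lookahead=+ remaining=[+ ( num ) ) ) $]
Step 13: reduce F->( E ). Stack=[( ( T / F] ptr=7 lookahead=+ remaining=[+ ( num ) ) ) $]
Step 14: reduce T->T / F. Stack=[( ( T] ptr=7 lookahead=+ remaining=[+ ( num ) ) ) $]
Step 15: reduce E->T. Stack=[( ( E] ptr=7 lookahead=+ remaining=[+ ( num ) ) ) $]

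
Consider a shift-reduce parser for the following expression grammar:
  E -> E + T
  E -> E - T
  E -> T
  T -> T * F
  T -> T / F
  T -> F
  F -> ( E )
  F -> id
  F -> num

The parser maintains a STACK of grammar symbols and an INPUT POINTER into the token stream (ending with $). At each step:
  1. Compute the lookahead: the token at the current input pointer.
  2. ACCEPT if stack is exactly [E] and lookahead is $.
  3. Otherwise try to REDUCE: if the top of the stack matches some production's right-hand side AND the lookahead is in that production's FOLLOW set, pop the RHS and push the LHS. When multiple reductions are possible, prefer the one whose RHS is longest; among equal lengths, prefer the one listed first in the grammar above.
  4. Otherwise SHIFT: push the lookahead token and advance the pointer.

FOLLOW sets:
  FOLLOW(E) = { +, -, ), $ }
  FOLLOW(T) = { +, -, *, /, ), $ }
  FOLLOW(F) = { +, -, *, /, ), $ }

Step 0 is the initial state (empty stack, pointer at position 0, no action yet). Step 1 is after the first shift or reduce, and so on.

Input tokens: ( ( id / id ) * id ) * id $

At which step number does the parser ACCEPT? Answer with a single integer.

Step 1: shift (. Stack=[(] ptr=1 lookahead=( remaining=[( id / id ) * id ) * id $]
Step 2: shift (. Stack=[( (] ptr=2 lookahead=id remaining=[id / id ) * id ) * id $]
Step 3: shift id. Stack=[( ( id] ptr=3 lookahead=/ remaining=[/ id ) * id ) * id $]
Step 4: reduce F->id. Stack=[( ( F] ptr=3 lookahead=/ remaining=[/ id ) * id ) * id $]
Step 5: reduce T->F. Stack=[( ( T] ptr=3 lookahead=/ remaining=[/ id ) * id ) * id $]
Step 6: shift /. Stack=[( ( T /] ptr=4 lookahead=id remaining=[id ) * id ) * id $]
Step 7: shift id. Stack=[( ( T / id] ptr=5 lookahead=) remaining=[) * id ) * id $]
Step 8: reduce F->id. Stack=[( ( T / F] ptr=5 lookahead=) remaining=[) * id ) * id $]
Step 9: reduce T->T / F. Stack=[( ( T] ptr=5 lookahead=) remaining=[) * id ) * id $]
Step 10: reduce E->T. Stack=[( ( E] ptr=5 lookahead=) remaining=[) * id ) * id $]
Step 11: shift ). Stack=[( ( E )] ptr=6 lookahead=* remaining=[* id ) * id $]
Step 12: reduce F->( E ). Stack=[( F] ptr=6 lookahead=* remaining=[* id ) * id $]
Step 13: reduce T->F. Stack=[( T] ptr=6 lookahead=* remaining=[* id ) * id $]
Step 14: shift *. Stack=[( T *] ptr=7 lookahead=id remaining=[id ) * id $]
Step 15: shift id. Stack=[( T * id] ptr=8 lookahead=) remaining=[) * id $]
Step 16: reduce F->id. Stack=[( T * F] ptr=8 lookahead=) remaining=[) * id $]
Step 17: reduce T->T * F. Stack=[( T] ptr=8 lookahead=) remaining=[) * id $]
Step 18: reduce E->T. Stack=[( E] ptr=8 lookahead=) remaining=[) * id $]
Step 19: shift ). Stack=[( E )] ptr=9 lookahead=* remaining=[* id $]
Step 20: reduce F->( E ). Stack=[F] ptr=9 lookahead=* remaining=[* id $]
Step 21: reduce T->F. Stack=[T] ptr=9 lookahead=* remaining=[* id $]
Step 22: shift *. Stack=[T *] ptr=10 lookahead=id remaining=[id $]
Step 23: shift id. Stack=[T * id] ptr=11 lookahead=$ remaining=[$]
Step 24: reduce F->id. Stack=[T * F] ptr=11 lookahead=$ remaining=[$]
Step 25: reduce T->T * F. Stack=[T] ptr=11 lookahead=$ remaining=[$]
Step 26: reduce E->T. Stack=[E] ptr=11 lookahead=$ remaining=[$]
Step 27: accept. Stack=[E] ptr=11 lookahead=$ remaining=[$]

Answer: 27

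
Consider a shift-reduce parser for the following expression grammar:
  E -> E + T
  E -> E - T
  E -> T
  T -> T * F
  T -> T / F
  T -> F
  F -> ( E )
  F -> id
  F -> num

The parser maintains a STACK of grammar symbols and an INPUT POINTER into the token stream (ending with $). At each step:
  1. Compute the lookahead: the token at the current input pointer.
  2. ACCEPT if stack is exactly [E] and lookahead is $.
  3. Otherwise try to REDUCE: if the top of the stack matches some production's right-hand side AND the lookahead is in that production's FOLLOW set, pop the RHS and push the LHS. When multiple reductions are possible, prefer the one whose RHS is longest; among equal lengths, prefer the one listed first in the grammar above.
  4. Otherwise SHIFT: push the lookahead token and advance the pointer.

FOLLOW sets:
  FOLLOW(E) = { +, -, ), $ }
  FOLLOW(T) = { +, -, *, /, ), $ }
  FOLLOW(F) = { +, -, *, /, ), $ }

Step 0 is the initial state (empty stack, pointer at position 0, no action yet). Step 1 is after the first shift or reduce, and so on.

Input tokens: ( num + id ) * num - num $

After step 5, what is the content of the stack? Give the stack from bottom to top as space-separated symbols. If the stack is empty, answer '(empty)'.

Step 1: shift (. Stack=[(] ptr=1 lookahead=num remaining=[num + id ) * num - num $]
Step 2: shift num. Stack=[( num] ptr=2 lookahead=+ remaining=[+ id ) * num - num $]
Step 3: reduce F->num. Stack=[( F] ptr=2 lookahead=+ remaining=[+ id ) * num - num $]
Step 4: reduce T->F. Stack=[( T] ptr=2 lookahead=+ remaining=[+ id ) * num - num $]
Step 5: reduce E->T. Stack=[( E] ptr=2 lookahead=+ remaining=[+ id ) * num - num $]

Answer: ( E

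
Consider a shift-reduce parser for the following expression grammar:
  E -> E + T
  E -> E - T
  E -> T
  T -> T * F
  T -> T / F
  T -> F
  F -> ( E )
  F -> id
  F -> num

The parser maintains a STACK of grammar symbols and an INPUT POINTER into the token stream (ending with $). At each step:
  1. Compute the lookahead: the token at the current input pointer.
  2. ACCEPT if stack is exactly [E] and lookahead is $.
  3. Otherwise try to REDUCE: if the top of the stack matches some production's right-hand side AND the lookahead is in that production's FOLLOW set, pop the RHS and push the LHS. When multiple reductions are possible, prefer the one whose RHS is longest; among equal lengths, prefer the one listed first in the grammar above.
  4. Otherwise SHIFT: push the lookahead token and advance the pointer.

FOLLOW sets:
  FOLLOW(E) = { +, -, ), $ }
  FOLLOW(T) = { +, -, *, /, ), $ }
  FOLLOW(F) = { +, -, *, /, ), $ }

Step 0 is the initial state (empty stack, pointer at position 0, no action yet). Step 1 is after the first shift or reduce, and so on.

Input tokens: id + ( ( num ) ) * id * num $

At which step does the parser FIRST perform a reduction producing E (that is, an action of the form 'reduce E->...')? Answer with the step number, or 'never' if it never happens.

Answer: 4

Derivation:
Step 1: shift id. Stack=[id] ptr=1 lookahead=+ remaining=[+ ( ( num ) ) * id * num $]
Step 2: reduce F->id. Stack=[F] ptr=1 lookahead=+ remaining=[+ ( ( num ) ) * id * num $]
Step 3: reduce T->F. Stack=[T] ptr=1 lookahead=+ remaining=[+ ( ( num ) ) * id * num $]
Step 4: reduce E->T. Stack=[E] ptr=1 lookahead=+ remaining=[+ ( ( num ) ) * id * num $]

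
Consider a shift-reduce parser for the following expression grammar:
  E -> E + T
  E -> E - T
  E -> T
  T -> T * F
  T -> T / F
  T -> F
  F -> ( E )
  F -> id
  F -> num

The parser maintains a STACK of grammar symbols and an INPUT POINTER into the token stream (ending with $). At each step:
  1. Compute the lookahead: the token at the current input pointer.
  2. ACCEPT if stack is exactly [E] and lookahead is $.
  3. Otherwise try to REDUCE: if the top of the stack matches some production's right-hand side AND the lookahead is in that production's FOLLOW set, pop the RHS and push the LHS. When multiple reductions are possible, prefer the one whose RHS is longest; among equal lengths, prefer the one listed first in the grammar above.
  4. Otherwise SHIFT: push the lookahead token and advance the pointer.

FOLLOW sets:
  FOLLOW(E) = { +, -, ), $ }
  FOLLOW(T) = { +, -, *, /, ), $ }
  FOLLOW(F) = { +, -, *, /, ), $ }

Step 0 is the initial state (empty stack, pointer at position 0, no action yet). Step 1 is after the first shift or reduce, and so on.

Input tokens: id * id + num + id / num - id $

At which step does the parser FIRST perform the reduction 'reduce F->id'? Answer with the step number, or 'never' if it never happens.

Answer: 2

Derivation:
Step 1: shift id. Stack=[id] ptr=1 lookahead=* remaining=[* id + num + id / num - id $]
Step 2: reduce F->id. Stack=[F] ptr=1 lookahead=* remaining=[* id + num + id / num - id $]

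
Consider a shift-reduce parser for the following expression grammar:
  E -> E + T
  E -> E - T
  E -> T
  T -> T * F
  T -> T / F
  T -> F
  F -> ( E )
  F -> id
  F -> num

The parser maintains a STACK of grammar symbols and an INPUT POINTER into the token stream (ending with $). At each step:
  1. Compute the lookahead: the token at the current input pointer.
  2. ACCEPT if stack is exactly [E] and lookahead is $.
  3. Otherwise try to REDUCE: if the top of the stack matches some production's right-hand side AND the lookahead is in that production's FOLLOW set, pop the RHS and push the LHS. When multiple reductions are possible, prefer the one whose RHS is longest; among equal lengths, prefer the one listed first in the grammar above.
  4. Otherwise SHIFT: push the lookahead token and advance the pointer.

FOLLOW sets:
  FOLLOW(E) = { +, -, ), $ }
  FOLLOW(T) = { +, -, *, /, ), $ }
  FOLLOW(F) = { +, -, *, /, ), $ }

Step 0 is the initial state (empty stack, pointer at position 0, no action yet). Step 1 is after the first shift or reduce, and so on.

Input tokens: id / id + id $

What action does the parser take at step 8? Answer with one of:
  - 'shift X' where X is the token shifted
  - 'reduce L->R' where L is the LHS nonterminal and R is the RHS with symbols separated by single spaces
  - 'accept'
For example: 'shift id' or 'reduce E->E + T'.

Answer: reduce E->T

Derivation:
Step 1: shift id. Stack=[id] ptr=1 lookahead=/ remaining=[/ id + id $]
Step 2: reduce F->id. Stack=[F] ptr=1 lookahead=/ remaining=[/ id + id $]
Step 3: reduce T->F. Stack=[T] ptr=1 lookahead=/ remaining=[/ id + id $]
Step 4: shift /. Stack=[T /] ptr=2 lookahead=id remaining=[id + id $]
Step 5: shift id. Stack=[T / id] ptr=3 lookahead=+ remaining=[+ id $]
Step 6: reduce F->id. Stack=[T / F] ptr=3 lookahead=+ remaining=[+ id $]
Step 7: reduce T->T / F. Stack=[T] ptr=3 lookahead=+ remaining=[+ id $]
Step 8: reduce E->T. Stack=[E] ptr=3 lookahead=+ remaining=[+ id $]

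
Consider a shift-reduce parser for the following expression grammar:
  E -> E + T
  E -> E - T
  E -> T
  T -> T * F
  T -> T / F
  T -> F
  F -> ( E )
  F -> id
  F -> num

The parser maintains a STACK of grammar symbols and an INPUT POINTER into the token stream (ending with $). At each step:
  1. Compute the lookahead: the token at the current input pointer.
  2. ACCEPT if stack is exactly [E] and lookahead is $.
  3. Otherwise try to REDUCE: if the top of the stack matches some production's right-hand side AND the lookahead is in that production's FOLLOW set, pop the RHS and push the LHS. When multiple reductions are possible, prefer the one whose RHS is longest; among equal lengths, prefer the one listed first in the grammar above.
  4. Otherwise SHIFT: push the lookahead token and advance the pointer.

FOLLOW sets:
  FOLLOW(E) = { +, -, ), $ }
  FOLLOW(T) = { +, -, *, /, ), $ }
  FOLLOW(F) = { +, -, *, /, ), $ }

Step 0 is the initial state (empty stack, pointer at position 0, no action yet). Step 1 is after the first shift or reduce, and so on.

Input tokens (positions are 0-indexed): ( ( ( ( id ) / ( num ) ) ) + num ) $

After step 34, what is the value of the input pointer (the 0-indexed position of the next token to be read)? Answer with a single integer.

Step 1: shift (. Stack=[(] ptr=1 lookahead=( remaining=[( ( ( id ) / ( num ) ) ) + num ) $]
Step 2: shift (. Stack=[( (] ptr=2 lookahead=( remaining=[( ( id ) / ( num ) ) ) + num ) $]
Step 3: shift (. Stack=[( ( (] ptr=3 lookahead=( remaining=[( id ) / ( num ) ) ) + num ) $]
Step 4: shift (. Stack=[( ( ( (] ptr=4 lookahead=id remaining=[id ) / ( num ) ) ) + num ) $]
Step 5: shift id. Stack=[( ( ( ( id] ptr=5 lookahead=) remaining=[) / ( num ) ) ) + num ) $]
Step 6: reduce F->id. Stack=[( ( ( ( F] ptr=5 lookahead=) remaining=[) / ( num ) ) ) + num ) $]
Step 7: reduce T->F. Stack=[( ( ( ( T] ptr=5 lookahead=) remaining=[) / ( num ) ) ) + num ) $]
Step 8: reduce E->T. Stack=[( ( ( ( E] ptr=5 lookahead=) remaining=[) / ( num ) ) ) + num ) $]
Step 9: shift ). Stack=[( ( ( ( E )] ptr=6 lookahead=/ remaining=[/ ( num ) ) ) + num ) $]
Step 10: reduce F->( E ). Stack=[( ( ( F] ptr=6 lookahead=/ remaining=[/ ( num ) ) ) + num ) $]
Step 11: reduce T->F. Stack=[( ( ( T] ptr=6 lookahead=/ remaining=[/ ( num ) ) ) + num ) $]
Step 12: shift /. Stack=[( ( ( T /] ptr=7 lookahead=( remaining=[( num ) ) ) + num ) $]
Step 13: shift (. Stack=[( ( ( T / (] ptr=8 lookahead=num remaining=[num ) ) ) + num ) $]
Step 14: shift num. Stack=[( ( ( T / ( num] ptr=9 lookahead=) remaining=[) ) ) + num ) $]
Step 15: reduce F->num. Stack=[( ( ( T / ( F] ptr=9 lookahead=) remaining=[) ) ) + num ) $]
Step 16: reduce T->F. Stack=[( ( ( T / ( T] ptr=9 lookahead=) remaining=[) ) ) + num ) $]
Step 17: reduce E->T. Stack=[( ( ( T / ( E] ptr=9 lookahead=) remaining=[) ) ) + num ) $]
Step 18: shift ). Stack=[( ( ( T / ( E )] ptr=10 lookahead=) remaining=[) ) + num ) $]
Step 19: reduce F->( E ). Stack=[( ( ( T / F] ptr=10 lookahead=) remaining=[) ) + num ) $]
Step 20: reduce T->T / F. Stack=[( ( ( T] ptr=10 lookahead=) remaining=[) ) + num ) $]
Step 21: reduce E->T. Stack=[( ( ( E] ptr=10 lookahead=) remaining=[) ) + num ) $]
Step 22: shift ). Stack=[( ( ( E )] ptr=11 lookahead=) remaining=[) + num ) $]
Step 23: reduce F->( E ). Stack=[( ( F] ptr=11 lookahead=) remaining=[) + num ) $]
Step 24: reduce T->F. Stack=[( ( T] ptr=11 lookahead=) remaining=[) + num ) $]
Step 25: reduce E->T. Stack=[( ( E] ptr=11 lookahead=) remaining=[) + num ) $]
Step 26: shift ). Stack=[( ( E )] ptr=12 lookahead=+ remaining=[+ num ) $]
Step 27: reduce F->( E ). Stack=[( F] ptr=12 lookahead=+ remaining=[+ num ) $]
Step 28: reduce T->F. Stack=[( T] ptr=12 lookahead=+ remaining=[+ num ) $]
Step 29: reduce E->T. Stack=[( E] ptr=12 lookahead=+ remaining=[+ num ) $]
Step 30: shift +. Stack=[( E +] ptr=13 lookahead=num remaining=[num ) $]
Step 31: shift num. Stack=[( E + num] ptr=14 lookahead=) remaining=[) $]
Step 32: reduce F->num. Stack=[( E + F] ptr=14 lookahead=) remaining=[) $]
Step 33: reduce T->F. Stack=[( E + T] ptr=14 lookahead=) remaining=[) $]
Step 34: reduce E->E + T. Stack=[( E] ptr=14 lookahead=) remaining=[) $]

Answer: 14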